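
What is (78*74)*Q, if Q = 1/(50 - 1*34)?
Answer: 1443/4 ≈ 360.75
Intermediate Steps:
Q = 1/16 (Q = 1/(50 - 34) = 1/16 ≈ 0.062500)
(78*74)*Q = (78*74)*(1/16) = 5772*(1/16) = 1443/4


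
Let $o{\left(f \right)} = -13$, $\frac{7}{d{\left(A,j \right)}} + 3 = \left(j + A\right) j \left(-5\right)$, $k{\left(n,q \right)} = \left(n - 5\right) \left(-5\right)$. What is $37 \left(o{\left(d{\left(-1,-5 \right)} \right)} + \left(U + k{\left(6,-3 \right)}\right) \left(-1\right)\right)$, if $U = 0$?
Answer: $-296$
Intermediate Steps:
$k{\left(n,q \right)} = 25 - 5 n$ ($k{\left(n,q \right)} = \left(-5 + n\right) \left(-5\right) = 25 - 5 n$)
$d{\left(A,j \right)} = \frac{7}{-3 - 5 j \left(A + j\right)}$ ($d{\left(A,j \right)} = \frac{7}{-3 + \left(j + A\right) j \left(-5\right)} = \frac{7}{-3 + \left(A + j\right) j \left(-5\right)} = \frac{7}{-3 + j \left(A + j\right) \left(-5\right)} = \frac{7}{-3 - 5 j \left(A + j\right)}$)
$37 \left(o{\left(d{\left(-1,-5 \right)} \right)} + \left(U + k{\left(6,-3 \right)}\right) \left(-1\right)\right) = 37 \left(-13 + \left(0 + \left(25 - 30\right)\right) \left(-1\right)\right) = 37 \left(-13 + \left(0 - 5\right) \left(-1\right)\right) = 37 \left(-13 - -5\right) = 37 \left(-13 + 5\right) = 37 \left(-8\right) = -296$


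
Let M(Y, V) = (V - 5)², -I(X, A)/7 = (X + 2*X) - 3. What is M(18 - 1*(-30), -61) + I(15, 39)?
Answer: 4062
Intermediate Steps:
I(X, A) = 21 - 21*X (I(X, A) = -7*((X + 2*X) - 3) = -7*(3*X - 3) = -7*(-3 + 3*X) = 21 - 21*X)
M(Y, V) = (-5 + V)²
M(18 - 1*(-30), -61) + I(15, 39) = (-5 - 61)² + (21 - 21*15) = (-66)² + (21 - 315) = 4356 - 294 = 4062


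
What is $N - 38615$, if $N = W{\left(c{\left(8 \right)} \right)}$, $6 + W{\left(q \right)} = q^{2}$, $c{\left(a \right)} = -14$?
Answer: $-38425$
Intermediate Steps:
$W{\left(q \right)} = -6 + q^{2}$
$N = 190$ ($N = -6 + \left(-14\right)^{2} = -6 + 196 = 190$)
$N - 38615 = 190 - 38615 = -38425$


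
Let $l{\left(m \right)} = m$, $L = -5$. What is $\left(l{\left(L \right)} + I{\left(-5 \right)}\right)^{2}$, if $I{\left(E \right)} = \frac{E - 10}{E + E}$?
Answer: $\frac{49}{4} \approx 12.25$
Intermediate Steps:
$I{\left(E \right)} = \frac{-10 + E}{2 E}$
$\left(l{\left(L \right)} + I{\left(-5 \right)}\right)^{2} = \left(-5 + \frac{-10 - 5}{2 \left(-5\right)}\right)^{2} = \left(-5 + \frac{1}{2} \left(- \frac{1}{5}\right) \left(-15\right)\right)^{2} = \left(-5 + \frac{3}{2}\right)^{2} = \left(- \frac{7}{2}\right)^{2} = \frac{49}{4}$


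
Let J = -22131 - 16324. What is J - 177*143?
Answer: -63766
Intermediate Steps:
J = -38455
J - 177*143 = -38455 - 177*143 = -38455 - 1*25311 = -38455 - 25311 = -63766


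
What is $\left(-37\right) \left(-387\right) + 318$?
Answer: $14637$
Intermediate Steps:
$\left(-37\right) \left(-387\right) + 318 = 14319 + 318 = 14637$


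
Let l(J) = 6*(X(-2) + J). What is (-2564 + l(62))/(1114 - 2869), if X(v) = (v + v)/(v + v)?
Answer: 2186/1755 ≈ 1.2456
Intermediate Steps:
X(v) = 1 (X(v) = (2*v)/((2*v)) = (2*v)*(1/(2*v)) = 1)
l(J) = 6 + 6*J (l(J) = 6*(1 + J) = 6 + 6*J)
(-2564 + l(62))/(1114 - 2869) = (-2564 + (6 + 6*62))/(1114 - 2869) = (-2564 + (6 + 372))/(-1755) = (-2564 + 378)*(-1/1755) = -2186*(-1/1755) = 2186/1755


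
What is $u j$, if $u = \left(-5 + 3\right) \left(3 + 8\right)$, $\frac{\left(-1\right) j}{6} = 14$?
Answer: $1848$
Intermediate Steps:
$j = -84$ ($j = \left(-6\right) 14 = -84$)
$u = -22$ ($u = \left(-2\right) 11 = -22$)
$u j = \left(-22\right) \left(-84\right) = 1848$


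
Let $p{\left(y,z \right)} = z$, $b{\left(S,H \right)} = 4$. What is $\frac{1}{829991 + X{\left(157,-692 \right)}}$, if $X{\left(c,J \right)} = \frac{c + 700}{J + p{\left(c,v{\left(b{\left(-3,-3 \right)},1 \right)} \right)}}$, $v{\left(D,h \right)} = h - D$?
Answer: $\frac{695}{576842888} \approx 1.2048 \cdot 10^{-6}$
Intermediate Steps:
$X{\left(c,J \right)} = \frac{700 + c}{-3 + J}$ ($X{\left(c,J \right)} = \frac{c + 700}{J + \left(1 - 4\right)} = \frac{700 + c}{J + \left(1 - 4\right)} = \frac{700 + c}{J - 3} = \frac{700 + c}{-3 + J}$)
$\frac{1}{829991 + X{\left(157,-692 \right)}} = \frac{1}{829991 + \frac{700 + 157}{-3 - 692}} = \frac{1}{829991 + \frac{1}{-695} \cdot 857} = \frac{1}{829991 - \frac{857}{695}} = \frac{1}{\frac{576842888}{695}} = \frac{695}{576842888}$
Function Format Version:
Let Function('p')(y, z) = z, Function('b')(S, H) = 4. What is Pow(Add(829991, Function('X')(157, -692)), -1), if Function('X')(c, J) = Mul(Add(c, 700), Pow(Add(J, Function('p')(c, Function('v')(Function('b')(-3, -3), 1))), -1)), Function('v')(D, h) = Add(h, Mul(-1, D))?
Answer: Rational(695, 576842888) ≈ 1.2048e-6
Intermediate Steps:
Function('X')(c, J) = Mul(Pow(Add(-3, J), -1), Add(700, c)) (Function('X')(c, J) = Mul(Add(c, 700), Pow(Add(J, Add(1, Mul(-1, 4))), -1)) = Mul(Add(700, c), Pow(Add(J, Add(1, -4)), -1)) = Mul(Add(700, c), Pow(Add(J, -3), -1)) = Mul(Add(700, c), Pow(Add(-3, J), -1)) = Mul(Pow(Add(-3, J), -1), Add(700, c)))
Pow(Add(829991, Function('X')(157, -692)), -1) = Pow(Add(829991, Mul(Pow(Add(-3, -692), -1), Add(700, 157))), -1) = Pow(Add(829991, Mul(Pow(-695, -1), 857)), -1) = Pow(Add(829991, Mul(Rational(-1, 695), 857)), -1) = Pow(Add(829991, Rational(-857, 695)), -1) = Pow(Rational(576842888, 695), -1) = Rational(695, 576842888)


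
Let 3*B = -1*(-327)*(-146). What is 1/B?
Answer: -1/15914 ≈ -6.2838e-5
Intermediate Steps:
B = -15914 (B = (-1*(-327)*(-146))/3 = (327*(-146))/3 = (1/3)*(-47742) = -15914)
1/B = 1/(-15914) = -1/15914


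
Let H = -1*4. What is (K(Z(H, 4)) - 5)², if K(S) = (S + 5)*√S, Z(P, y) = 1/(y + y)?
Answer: 14481/512 - 205*√2/16 ≈ 10.164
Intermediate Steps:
H = -4
Z(P, y) = 1/(2*y)
K(S) = √S*(5 + S) (K(S) = (5 + S)*√S = √S*(5 + S))
(K(Z(H, 4)) - 5)² = (√((½)/4)*(5 + (½)/4) - 5)² = (√((½)*(¼))*(5 + (½)*(¼)) - 5)² = (√(⅛)*(5 + ⅛) - 5)² = ((√2/4)*(41/8) - 5)² = (41*√2/32 - 5)² = (-5 + 41*√2/32)²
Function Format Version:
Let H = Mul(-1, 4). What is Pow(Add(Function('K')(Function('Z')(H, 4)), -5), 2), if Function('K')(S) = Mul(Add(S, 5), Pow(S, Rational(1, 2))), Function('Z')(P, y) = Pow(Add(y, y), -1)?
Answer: Add(Rational(14481, 512), Mul(Rational(-205, 16), Pow(2, Rational(1, 2)))) ≈ 10.164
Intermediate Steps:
H = -4
Function('Z')(P, y) = Mul(Rational(1, 2), Pow(y, -1)) (Function('Z')(P, y) = Pow(Mul(2, y), -1) = Mul(Rational(1, 2), Pow(y, -1)))
Function('K')(S) = Mul(Pow(S, Rational(1, 2)), Add(5, S)) (Function('K')(S) = Mul(Add(5, S), Pow(S, Rational(1, 2))) = Mul(Pow(S, Rational(1, 2)), Add(5, S)))
Pow(Add(Function('K')(Function('Z')(H, 4)), -5), 2) = Pow(Add(Mul(Pow(Mul(Rational(1, 2), Pow(4, -1)), Rational(1, 2)), Add(5, Mul(Rational(1, 2), Pow(4, -1)))), -5), 2) = Pow(Add(Mul(Pow(Mul(Rational(1, 2), Rational(1, 4)), Rational(1, 2)), Add(5, Mul(Rational(1, 2), Rational(1, 4)))), -5), 2) = Pow(Add(Mul(Pow(Rational(1, 8), Rational(1, 2)), Add(5, Rational(1, 8))), -5), 2) = Pow(Add(Mul(Mul(Rational(1, 4), Pow(2, Rational(1, 2))), Rational(41, 8)), -5), 2) = Pow(Add(Mul(Rational(41, 32), Pow(2, Rational(1, 2))), -5), 2) = Pow(Add(-5, Mul(Rational(41, 32), Pow(2, Rational(1, 2)))), 2)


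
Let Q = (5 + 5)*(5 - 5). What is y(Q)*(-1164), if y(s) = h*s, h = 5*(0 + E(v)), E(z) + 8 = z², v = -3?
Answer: 0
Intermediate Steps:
E(z) = -8 + z²
Q = 0 (Q = 10*0 = 0)
h = 5 (h = 5*(0 + (-8 + (-3)²)) = 5*(0 + (-8 + 9)) = 5*(0 + 1) = 5*1 = 5)
y(s) = 5*s
y(Q)*(-1164) = (5*0)*(-1164) = 0*(-1164) = 0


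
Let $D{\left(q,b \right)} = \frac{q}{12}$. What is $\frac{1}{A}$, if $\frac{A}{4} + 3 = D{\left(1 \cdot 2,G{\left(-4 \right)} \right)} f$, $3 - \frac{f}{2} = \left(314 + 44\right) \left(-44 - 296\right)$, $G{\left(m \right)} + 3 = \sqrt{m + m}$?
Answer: $\frac{3}{486856} \approx 6.162 \cdot 10^{-6}$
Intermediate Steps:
$G{\left(m \right)} = -3 + \sqrt{2} \sqrt{m}$ ($G{\left(m \right)} = -3 + \sqrt{m + m} = -3 + \sqrt{2 m} = -3 + \sqrt{2} \sqrt{m}$)
$D{\left(q,b \right)} = \frac{q}{12}$ ($D{\left(q,b \right)} = q \frac{1}{12} = \frac{q}{12}$)
$f = 243446$ ($f = 6 - 2 \left(314 + 44\right) \left(-44 - 296\right) = 6 - 2 \cdot 358 \left(-340\right) = 6 - -243440 = 6 + 243440 = 243446$)
$A = \frac{486856}{3}$ ($A = -12 + 4 \frac{1 \cdot 2}{12} \cdot 243446 = -12 + 4 \cdot \frac{1}{12} \cdot 2 \cdot 243446 = -12 + 4 \cdot \frac{1}{6} \cdot 243446 = -12 + 4 \cdot \frac{121723}{3} = -12 + \frac{486892}{3} = \frac{486856}{3} \approx 1.6229 \cdot 10^{5}$)
$\frac{1}{A} = \frac{1}{\frac{486856}{3}} = \frac{3}{486856}$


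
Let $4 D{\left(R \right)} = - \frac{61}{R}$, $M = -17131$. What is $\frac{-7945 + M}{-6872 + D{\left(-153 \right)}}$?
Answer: $\frac{15346512}{4205603} \approx 3.6491$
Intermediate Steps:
$D{\left(R \right)} = - \frac{61}{4 R}$ ($D{\left(R \right)} = \frac{\left(-61\right) \frac{1}{R}}{4} = - \frac{61}{4 R}$)
$\frac{-7945 + M}{-6872 + D{\left(-153 \right)}} = \frac{-7945 - 17131}{-6872 - \frac{61}{4 \left(-153\right)}} = - \frac{25076}{-6872 - - \frac{61}{612}} = - \frac{25076}{-6872 + \frac{61}{612}} = - \frac{25076}{- \frac{4205603}{612}} = \left(-25076\right) \left(- \frac{612}{4205603}\right) = \frac{15346512}{4205603}$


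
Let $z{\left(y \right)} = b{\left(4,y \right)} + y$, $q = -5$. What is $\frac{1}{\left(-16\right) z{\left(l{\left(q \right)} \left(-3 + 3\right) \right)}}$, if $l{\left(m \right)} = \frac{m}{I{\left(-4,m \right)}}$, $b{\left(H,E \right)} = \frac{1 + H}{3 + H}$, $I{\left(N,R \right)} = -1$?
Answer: $- \frac{7}{80} \approx -0.0875$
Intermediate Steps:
$b{\left(H,E \right)} = \frac{1 + H}{3 + H}$
$l{\left(m \right)} = - m$ ($l{\left(m \right)} = \frac{m}{-1} = m \left(-1\right) = - m$)
$z{\left(y \right)} = \frac{5}{7} + y$ ($z{\left(y \right)} = \frac{1 + 4}{3 + 4} + y = \frac{1}{7} \cdot 5 + y = \frac{5}{7} + y$)
$\frac{1}{\left(-16\right) z{\left(l{\left(q \right)} \left(-3 + 3\right) \right)}} = \frac{1}{\left(-16\right) \left(\frac{5}{7} + \left(-1\right) \left(-5\right) \left(-3 + 3\right)\right)} = \frac{1}{\left(-16\right) \left(\frac{5}{7} + 5 \cdot 0\right)} = \frac{1}{\left(-16\right) \left(\frac{5}{7} + 0\right)} = \frac{1}{\left(-16\right) \frac{5}{7}} = \frac{1}{- \frac{80}{7}} = - \frac{7}{80}$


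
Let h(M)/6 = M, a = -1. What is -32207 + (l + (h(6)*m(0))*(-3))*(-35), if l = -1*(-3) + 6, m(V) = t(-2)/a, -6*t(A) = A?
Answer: -33782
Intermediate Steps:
t(A) = -A/6
h(M) = 6*M
m(V) = -⅓ (m(V) = -⅙*(-2)/(-1) = (⅓)*(-1) = -⅓)
l = 9 (l = 3 + 6 = 9)
-32207 + (l + (h(6)*m(0))*(-3))*(-35) = -32207 + (9 + ((6*6)*(-⅓))*(-3))*(-35) = -32207 + (9 + (36*(-⅓))*(-3))*(-35) = -32207 + (9 - 12*(-3))*(-35) = -32207 + (9 + 36)*(-35) = -32207 + 45*(-35) = -32207 - 1575 = -33782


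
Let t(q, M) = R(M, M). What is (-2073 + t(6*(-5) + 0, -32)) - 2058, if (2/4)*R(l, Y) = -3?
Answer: -4137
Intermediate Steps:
R(l, Y) = -6 (R(l, Y) = 2*(-3) = -6)
t(q, M) = -6
(-2073 + t(6*(-5) + 0, -32)) - 2058 = (-2073 - 6) - 2058 = -2079 - 2058 = -4137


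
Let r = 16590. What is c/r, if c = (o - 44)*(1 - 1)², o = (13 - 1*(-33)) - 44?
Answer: 0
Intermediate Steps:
o = 2 (o = (13 + 33) - 44 = 46 - 44 = 2)
c = 0 (c = (2 - 44)*(1 - 1)² = -42*0² = -42*0 = 0)
c/r = 0/16590 = 0*(1/16590) = 0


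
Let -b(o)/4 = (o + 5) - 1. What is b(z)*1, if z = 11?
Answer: -60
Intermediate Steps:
b(o) = -16 - 4*o (b(o) = -4*((o + 5) - 1) = -4*((5 + o) - 1) = -4*(4 + o) = -16 - 4*o)
b(z)*1 = (-16 - 4*11)*1 = (-16 - 44)*1 = -60*1 = -60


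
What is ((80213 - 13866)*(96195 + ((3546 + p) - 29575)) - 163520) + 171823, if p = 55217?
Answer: 8318794204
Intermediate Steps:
((80213 - 13866)*(96195 + ((3546 + p) - 29575)) - 163520) + 171823 = ((80213 - 13866)*(96195 + ((3546 + 55217) - 29575)) - 163520) + 171823 = (66347*(96195 + (58763 - 29575)) - 163520) + 171823 = (66347*(96195 + 29188) - 163520) + 171823 = (66347*125383 - 163520) + 171823 = (8318785901 - 163520) + 171823 = 8318622381 + 171823 = 8318794204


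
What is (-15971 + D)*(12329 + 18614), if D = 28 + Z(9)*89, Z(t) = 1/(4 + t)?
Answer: -6410461310/13 ≈ -4.9311e+8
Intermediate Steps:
D = 453/13 (D = 28 + 89/(4 + 9) = 28 + 89/13 = 453/13 ≈ 34.846)
(-15971 + D)*(12329 + 18614) = (-15971 + 453/13)*(12329 + 18614) = -207170/13*30943 = -6410461310/13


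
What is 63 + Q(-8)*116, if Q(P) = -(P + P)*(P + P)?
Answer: -29633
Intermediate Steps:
Q(P) = -4*P² (Q(P) = -2*P*2*P = -4*P²)
63 + Q(-8)*116 = 63 - 4*(-8)²*116 = 63 - 4*64*116 = 63 - 256*116 = 63 - 29696 = -29633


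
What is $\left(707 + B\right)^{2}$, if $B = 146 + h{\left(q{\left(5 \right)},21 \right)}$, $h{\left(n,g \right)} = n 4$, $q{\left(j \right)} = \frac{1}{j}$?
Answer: $\frac{18224361}{25} \approx 7.2897 \cdot 10^{5}$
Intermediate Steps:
$h{\left(n,g \right)} = 4 n$
$B = \frac{734}{5}$ ($B = 146 + \frac{4}{5} = \frac{734}{5} \approx 146.8$)
$\left(707 + B\right)^{2} = \left(707 + \frac{734}{5}\right)^{2} = \left(\frac{4269}{5}\right)^{2} = \frac{18224361}{25}$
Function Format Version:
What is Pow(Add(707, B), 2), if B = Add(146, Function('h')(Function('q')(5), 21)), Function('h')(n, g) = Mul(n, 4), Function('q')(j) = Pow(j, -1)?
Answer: Rational(18224361, 25) ≈ 7.2897e+5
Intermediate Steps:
Function('h')(n, g) = Mul(4, n)
B = Rational(734, 5) (B = Add(146, Mul(4, Pow(5, -1))) = Add(146, Mul(4, Rational(1, 5))) = Add(146, Rational(4, 5)) = Rational(734, 5) ≈ 146.80)
Pow(Add(707, B), 2) = Pow(Add(707, Rational(734, 5)), 2) = Pow(Rational(4269, 5), 2) = Rational(18224361, 25)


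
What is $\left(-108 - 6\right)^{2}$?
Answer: $12996$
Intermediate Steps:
$\left(-108 - 6\right)^{2} = \left(-114\right)^{2} = 12996$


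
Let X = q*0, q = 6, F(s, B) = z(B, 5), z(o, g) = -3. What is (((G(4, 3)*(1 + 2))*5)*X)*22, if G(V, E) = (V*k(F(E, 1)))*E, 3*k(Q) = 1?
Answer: 0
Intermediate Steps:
F(s, B) = -3
k(Q) = 1/3 (k(Q) = (1/3)*1 = 1/3)
G(V, E) = E*V/3 (G(V, E) = (V*(1/3))*E = (V/3)*E = E*V/3)
X = 0 (X = 6*0 = 0)
(((G(4, 3)*(1 + 2))*5)*X)*22 = (((((1/3)*3*4)*(1 + 2))*5)*0)*22 = (((4*3)*5)*0)*22 = ((12*5)*0)*22 = (60*0)*22 = 0*22 = 0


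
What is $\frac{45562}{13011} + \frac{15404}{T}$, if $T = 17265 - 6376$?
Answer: $\frac{696546062}{141676779} \approx 4.9164$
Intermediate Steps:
$T = 10889$
$\frac{45562}{13011} + \frac{15404}{T} = \frac{45562}{13011} + \frac{15404}{10889} = \frac{696546062}{141676779}$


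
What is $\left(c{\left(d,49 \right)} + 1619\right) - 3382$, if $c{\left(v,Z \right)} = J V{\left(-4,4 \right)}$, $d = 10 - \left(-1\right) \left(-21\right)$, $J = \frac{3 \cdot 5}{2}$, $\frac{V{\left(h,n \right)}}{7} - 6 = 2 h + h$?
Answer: $-2078$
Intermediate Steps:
$V{\left(h,n \right)} = 42 + 21 h$ ($V{\left(h,n \right)} = 42 + 7 \left(2 h + h\right) = 42 + 7 \cdot 3 h = 42 + 21 h$)
$J = \frac{15}{2}$ ($J = 15 \cdot \frac{1}{2} = \frac{15}{2} \approx 7.5$)
$d = -11$ ($d = 10 - 21 = -11$)
$c{\left(v,Z \right)} = -315$ ($c{\left(v,Z \right)} = \frac{15 \left(42 + 21 \left(-4\right)\right)}{2} = \frac{15 \left(42 - 84\right)}{2} = \frac{15}{2} \left(-42\right) = -315$)
$\left(c{\left(d,49 \right)} + 1619\right) - 3382 = \left(-315 + 1619\right) - 3382 = 1304 - 3382 = -2078$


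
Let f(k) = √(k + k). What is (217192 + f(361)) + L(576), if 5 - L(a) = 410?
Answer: 216787 + 19*√2 ≈ 2.1681e+5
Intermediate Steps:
f(k) = √2*√k (f(k) = √(2*k) = √2*√k)
L(a) = -405 (L(a) = 5 - 1*410 = 5 - 410 = -405)
(217192 + f(361)) + L(576) = (217192 + √2*√361) - 405 = (217192 + √2*19) - 405 = (217192 + 19*√2) - 405 = 216787 + 19*√2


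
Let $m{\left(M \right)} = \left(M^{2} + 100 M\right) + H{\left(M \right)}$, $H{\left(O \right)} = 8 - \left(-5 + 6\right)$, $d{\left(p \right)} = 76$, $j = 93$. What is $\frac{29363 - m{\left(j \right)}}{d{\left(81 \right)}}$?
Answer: $\frac{11407}{76} \approx 150.09$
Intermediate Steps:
$H{\left(O \right)} = 7$ ($H{\left(O \right)} = 8 - 1 = 7$)
$m{\left(M \right)} = 7 + M^{2} + 100 M$ ($m{\left(M \right)} = \left(M^{2} + 100 M\right) + 7 = 7 + M^{2} + 100 M$)
$\frac{29363 - m{\left(j \right)}}{d{\left(81 \right)}} = \frac{29363 - \left(7 + 93^{2} + 100 \cdot 93\right)}{76} = \left(29363 - \left(7 + 8649 + 9300\right)\right) \frac{1}{76} = \left(29363 - 17956\right) \frac{1}{76} = 11407 \cdot \frac{1}{76} = \frac{11407}{76}$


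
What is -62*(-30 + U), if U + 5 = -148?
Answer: 11346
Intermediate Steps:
U = -153 (U = -5 - 148 = -153)
-62*(-30 + U) = -62*(-30 - 153) = -62*(-183) = 11346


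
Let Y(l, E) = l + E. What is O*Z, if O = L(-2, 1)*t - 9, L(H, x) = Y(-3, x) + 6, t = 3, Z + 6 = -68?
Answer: -222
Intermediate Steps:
Z = -74 (Z = -6 - 68 = -74)
Y(l, E) = E + l
L(H, x) = 3 + x (L(H, x) = (x - 3) + 6 = (-3 + x) + 6 = 3 + x)
O = 3 (O = (3 + 1)*3 - 9 = 4*3 - 9 = 12 - 9 = 3)
O*Z = 3*(-74) = -222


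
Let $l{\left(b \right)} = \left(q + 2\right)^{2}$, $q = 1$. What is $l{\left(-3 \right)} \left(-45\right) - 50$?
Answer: $-455$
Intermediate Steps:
$l{\left(b \right)} = 9$ ($l{\left(b \right)} = \left(1 + 2\right)^{2} = 3^{2} = 9$)
$l{\left(-3 \right)} \left(-45\right) - 50 = 9 \left(-45\right) - 50 = -405 - 50 = -455$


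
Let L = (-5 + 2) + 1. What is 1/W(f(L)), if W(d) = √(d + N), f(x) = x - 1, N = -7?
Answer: -I*√10/10 ≈ -0.31623*I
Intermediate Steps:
L = -2 (L = -3 + 1 = -2)
f(x) = -1 + x
W(d) = √(-7 + d) (W(d) = √(d - 7) = √(-7 + d))
1/W(f(L)) = 1/(√(-7 + (-1 - 2))) = 1/(√(-7 - 3)) = 1/(√(-10)) = 1/(I*√10) = -I*√10/10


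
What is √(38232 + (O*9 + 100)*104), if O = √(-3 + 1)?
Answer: 2*√(12158 + 234*I*√2) ≈ 220.55 + 3.001*I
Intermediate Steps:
O = I*√2 (O = √(-2) = I*√2 ≈ 1.4142*I)
√(38232 + (O*9 + 100)*104) = √(38232 + ((I*√2)*9 + 100)*104) = √(38232 + (9*I*√2 + 100)*104) = √(38232 + (100 + 9*I*√2)*104) = √(38232 + (10400 + 936*I*√2)) = √(48632 + 936*I*√2)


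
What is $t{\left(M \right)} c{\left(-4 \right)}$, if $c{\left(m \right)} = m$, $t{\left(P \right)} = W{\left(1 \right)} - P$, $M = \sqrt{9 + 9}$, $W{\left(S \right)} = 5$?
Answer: $-20 + 12 \sqrt{2} \approx -3.0294$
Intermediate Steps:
$M = 3 \sqrt{2}$ ($M = \sqrt{18} = 3 \sqrt{2} \approx 4.2426$)
$t{\left(P \right)} = 5 - P$
$t{\left(M \right)} c{\left(-4 \right)} = \left(5 - 3 \sqrt{2}\right) \left(-4\right) = -20 + 12 \sqrt{2}$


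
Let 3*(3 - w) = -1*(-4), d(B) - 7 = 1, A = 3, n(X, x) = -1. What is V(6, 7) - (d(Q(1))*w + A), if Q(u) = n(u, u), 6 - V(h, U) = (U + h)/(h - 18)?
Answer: -37/4 ≈ -9.2500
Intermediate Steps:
V(h, U) = 6 - (U + h)/(-18 + h) (V(h, U) = 6 - (U + h)/(h - 18) = 6 - (U + h)/(-18 + h))
Q(u) = -1
d(B) = 8 (d(B) = 7 + 1 = 8)
w = 5/3 (w = 3 - (-1)*(-4)/3 = 3 - 1/3*4 = 3 - 4/3 = 5/3 ≈ 1.6667)
V(6, 7) - (d(Q(1))*w + A) = (-108 - 1*7 + 5*6)/(-18 + 6) - (8*(5/3) + 3) = (-108 - 7 + 30)/(-12) - (40/3 + 3) = -1/12*(-85) - 1*49/3 = 85/12 - 49/3 = -37/4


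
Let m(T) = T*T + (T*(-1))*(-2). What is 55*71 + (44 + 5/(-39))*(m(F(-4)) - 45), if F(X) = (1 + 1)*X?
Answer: 52476/13 ≈ 4036.6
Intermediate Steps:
F(X) = 2*X
m(T) = T² + 2*T (m(T) = T² - T*(-2) = T² + 2*T)
55*71 + (44 + 5/(-39))*(m(F(-4)) - 45) = 55*71 + (44 + 5/(-39))*((2*(-4))*(2 + 2*(-4)) - 45) = 3905 + (44 + 5*(-1/39))*(-8*(2 - 8) - 45) = 3905 + (44 - 5/39)*(-8*(-6) - 45) = 3905 + 1711*(48 - 45)/39 = 3905 + (1711/39)*3 = 3905 + 1711/13 = 52476/13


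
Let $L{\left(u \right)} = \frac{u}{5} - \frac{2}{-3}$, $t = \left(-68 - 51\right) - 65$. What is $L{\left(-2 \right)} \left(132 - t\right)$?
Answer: $\frac{1264}{15} \approx 84.267$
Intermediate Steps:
$t = -184$ ($t = -119 - 65 = -184$)
$L{\left(u \right)} = \frac{2}{3} + \frac{u}{5}$ ($L{\left(u \right)} = u \frac{1}{5} - - \frac{2}{3} = \frac{u}{5} + \frac{2}{3} = \frac{2}{3} + \frac{u}{5}$)
$L{\left(-2 \right)} \left(132 - t\right) = \left(\frac{2}{3} + \frac{1}{5} \left(-2\right)\right) \left(132 - -184\right) = \left(\frac{2}{3} - \frac{2}{5}\right) \left(132 + 184\right) = \frac{4}{15} \cdot 316 = \frac{1264}{15}$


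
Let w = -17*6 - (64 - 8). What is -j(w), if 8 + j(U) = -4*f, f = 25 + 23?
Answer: 200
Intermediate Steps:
f = 48
w = -158 (w = -102 - 1*56 = -102 - 56 = -158)
j(U) = -200 (j(U) = -8 - 4*48 = -8 - 192 = -200)
-j(w) = -1*(-200) = 200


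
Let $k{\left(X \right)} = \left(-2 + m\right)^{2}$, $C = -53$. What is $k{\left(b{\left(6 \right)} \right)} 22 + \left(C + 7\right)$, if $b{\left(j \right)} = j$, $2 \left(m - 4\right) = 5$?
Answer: $\frac{799}{2} \approx 399.5$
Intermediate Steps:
$m = \frac{13}{2}$ ($m = 4 + \frac{1}{2} \cdot 5 = 4 + \frac{5}{2} = \frac{13}{2} \approx 6.5$)
$k{\left(X \right)} = \frac{81}{4}$ ($k{\left(X \right)} = \left(-2 + \frac{13}{2}\right)^{2} = \left(\frac{9}{2}\right)^{2} = \frac{81}{4}$)
$k{\left(b{\left(6 \right)} \right)} 22 + \left(C + 7\right) = \frac{81}{4} \cdot 22 + \left(-53 + 7\right) = \frac{891}{2} - 46 = \frac{799}{2}$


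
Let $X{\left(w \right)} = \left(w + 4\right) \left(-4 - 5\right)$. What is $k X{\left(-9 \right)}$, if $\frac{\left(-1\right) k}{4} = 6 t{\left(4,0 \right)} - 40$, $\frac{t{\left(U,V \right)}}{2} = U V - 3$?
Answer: $13680$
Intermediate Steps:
$t{\left(U,V \right)} = -6 + 2 U V$ ($t{\left(U,V \right)} = 2 \left(U V - 3\right) = 2 \left(-3 + U V\right) = -6 + 2 U V$)
$X{\left(w \right)} = -36 - 9 w$ ($X{\left(w \right)} = \left(4 + w\right) \left(-9\right) = -36 - 9 w$)
$k = 304$ ($k = - 4 \left(6 \left(-6 + 2 \cdot 4 \cdot 0\right) - 40\right) = - 4 \left(6 \left(-6 + 0\right) - 40\right) = - 4 \left(6 \left(-6\right) - 40\right) = - 4 \left(-36 - 40\right) = \left(-4\right) \left(-76\right) = 304$)
$k X{\left(-9 \right)} = 304 \left(-36 - -81\right) = 304 \left(-36 + 81\right) = 304 \cdot 45 = 13680$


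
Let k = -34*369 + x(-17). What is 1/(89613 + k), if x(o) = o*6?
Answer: 1/76965 ≈ 1.2993e-5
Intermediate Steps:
x(o) = 6*o
k = -12648 (k = -34*369 + 6*(-17) = -12546 - 102 = -12648)
1/(89613 + k) = 1/(89613 - 12648) = 1/76965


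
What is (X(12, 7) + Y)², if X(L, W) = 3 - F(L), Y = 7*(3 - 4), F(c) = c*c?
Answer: 21904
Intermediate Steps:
F(c) = c²
Y = -7 (Y = 7*(-1) = -7)
X(L, W) = 3 - L²
(X(12, 7) + Y)² = ((3 - 1*12²) - 7)² = ((3 - 1*144) - 7)² = ((3 - 144) - 7)² = (-141 - 7)² = (-148)² = 21904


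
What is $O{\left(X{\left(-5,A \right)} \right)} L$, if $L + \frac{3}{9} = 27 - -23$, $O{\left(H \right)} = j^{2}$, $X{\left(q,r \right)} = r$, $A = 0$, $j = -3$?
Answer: $447$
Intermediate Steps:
$O{\left(H \right)} = 9$ ($O{\left(H \right)} = \left(-3\right)^{2} = 9$)
$L = \frac{149}{3}$ ($L = - \frac{1}{3} + \left(27 - -23\right) = - \frac{1}{3} + \left(27 + 23\right) = - \frac{1}{3} + 50 = \frac{149}{3} \approx 49.667$)
$O{\left(X{\left(-5,A \right)} \right)} L = 9 \cdot \frac{149}{3} = 447$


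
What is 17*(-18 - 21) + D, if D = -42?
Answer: -705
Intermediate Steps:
17*(-18 - 21) + D = 17*(-18 - 21) - 42 = 17*(-39) - 42 = -663 - 42 = -705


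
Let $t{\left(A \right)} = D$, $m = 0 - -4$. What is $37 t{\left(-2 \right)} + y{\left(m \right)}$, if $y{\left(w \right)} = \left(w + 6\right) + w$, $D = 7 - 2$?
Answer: $199$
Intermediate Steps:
$m = 4$ ($m = 0 + 4 = 4$)
$D = 5$ ($D = 7 - 2 = 5$)
$t{\left(A \right)} = 5$
$y{\left(w \right)} = 6 + 2 w$ ($y{\left(w \right)} = \left(6 + w\right) + w = 6 + 2 w$)
$37 t{\left(-2 \right)} + y{\left(m \right)} = 37 \cdot 5 + \left(6 + 2 \cdot 4\right) = 185 + \left(6 + 8\right) = 185 + 14 = 199$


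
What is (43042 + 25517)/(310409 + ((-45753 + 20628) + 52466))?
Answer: 68559/337750 ≈ 0.20299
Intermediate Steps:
(43042 + 25517)/(310409 + ((-45753 + 20628) + 52466)) = 68559/(310409 + (-25125 + 52466)) = 68559/(310409 + 27341) = 68559/337750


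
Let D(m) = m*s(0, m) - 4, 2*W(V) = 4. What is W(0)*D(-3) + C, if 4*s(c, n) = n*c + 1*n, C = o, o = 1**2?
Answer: -5/2 ≈ -2.5000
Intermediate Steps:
o = 1
C = 1
W(V) = 2 (W(V) = (1/2)*4 = 2)
s(c, n) = n/4 + c*n/4 (s(c, n) = (n*c + 1*n)/4 = (c*n + n)/4 = (n + c*n)/4 = n/4 + c*n/4)
D(m) = -4 + m**2/4 (D(m) = m*(m*(1 + 0)/4) - 4 = m*((1/4)*m*1) - 4 = m*(m/4) - 4 = m**2/4 - 4 = -4 + m**2/4)
W(0)*D(-3) + C = 2*(-4 + (1/4)*(-3)**2) + 1 = 2*(-4 + (1/4)*9) + 1 = 2*(-4 + 9/4) + 1 = 2*(-7/4) + 1 = -7/2 + 1 = -5/2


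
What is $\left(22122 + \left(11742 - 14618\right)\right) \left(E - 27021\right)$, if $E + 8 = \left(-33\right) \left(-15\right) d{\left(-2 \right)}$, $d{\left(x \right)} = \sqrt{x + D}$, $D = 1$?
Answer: $-520200134 + 9526770 i \approx -5.202 \cdot 10^{8} + 9.5268 \cdot 10^{6} i$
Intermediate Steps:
$d{\left(x \right)} = \sqrt{1 + x}$ ($d{\left(x \right)} = \sqrt{x + 1} = \sqrt{1 + x}$)
$E = -8 + 495 i$ ($E = -8 + \left(-33\right) \left(-15\right) \sqrt{1 - 2} = -8 + 495 \sqrt{-1} = -8 + 495 i \approx -8.0 + 495.0 i$)
$\left(22122 + \left(11742 - 14618\right)\right) \left(E - 27021\right) = \left(22122 + \left(11742 - 14618\right)\right) \left(\left(-8 + 495 i\right) - 27021\right) = \left(22122 + \left(11742 - 14618\right)\right) \left(-27029 + 495 i\right) = \left(22122 - 2876\right) \left(-27029 + 495 i\right) = 19246 \left(-27029 + 495 i\right) = -520200134 + 9526770 i$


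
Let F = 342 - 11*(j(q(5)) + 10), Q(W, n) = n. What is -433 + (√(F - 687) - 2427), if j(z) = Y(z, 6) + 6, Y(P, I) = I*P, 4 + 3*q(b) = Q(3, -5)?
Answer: -2860 + I*√323 ≈ -2860.0 + 17.972*I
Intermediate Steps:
q(b) = -3 (q(b) = -4/3 + (⅓)*(-5) = -4/3 - 5/3 = -3)
j(z) = 6 + 6*z (j(z) = 6*z + 6 = 6 + 6*z)
F = 364 (F = 342 - 11*((6 + 6*(-3)) + 10) = 342 - 11*((6 - 18) + 10) = 342 - 11*(-12 + 10) = 342 - 11*(-2) = 342 - 1*(-22) = 342 + 22 = 364)
-433 + (√(F - 687) - 2427) = -433 + (√(364 - 687) - 2427) = -433 + (√(-323) - 2427) = -433 + (I*√323 - 2427) = -433 + (-2427 + I*√323) = -2860 + I*√323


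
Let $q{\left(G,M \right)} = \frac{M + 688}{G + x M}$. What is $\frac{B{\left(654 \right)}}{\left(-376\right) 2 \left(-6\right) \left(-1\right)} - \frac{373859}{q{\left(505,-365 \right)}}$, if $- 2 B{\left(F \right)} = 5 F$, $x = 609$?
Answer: $\frac{124703331502115}{485792} \approx 2.567 \cdot 10^{8}$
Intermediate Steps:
$B{\left(F \right)} = - \frac{5 F}{2}$
$q{\left(G,M \right)} = \frac{688 + M}{G + 609 M}$ ($q{\left(G,M \right)} = \frac{M + 688}{G + 609 M} = \frac{688 + M}{G + 609 M}$)
$\frac{B{\left(654 \right)}}{\left(-376\right) 2 \left(-6\right) \left(-1\right)} - \frac{373859}{q{\left(505,-365 \right)}} = \frac{\left(- \frac{5}{2}\right) 654}{\left(-376\right) 2 \left(-6\right) \left(-1\right)} - \frac{373859}{\frac{1}{505 + 609 \left(-365\right)} \left(688 - 365\right)} = - \frac{1635}{\left(-376\right) \left(\left(-12\right) \left(-1\right)\right)} - \frac{373859}{\frac{1}{505 - 222285} \cdot 323} = - \frac{1635}{\left(-376\right) 12} - \frac{373859}{\frac{1}{-221780} \cdot 323} = - \frac{1635}{-4512} - \frac{373859}{\left(- \frac{1}{221780}\right) 323} = \left(-1635\right) \left(- \frac{1}{4512}\right) - \frac{373859}{- \frac{323}{221780}} = \frac{545}{1504} - - \frac{82914449020}{323} = \frac{545}{1504} + \frac{82914449020}{323} = \frac{124703331502115}{485792}$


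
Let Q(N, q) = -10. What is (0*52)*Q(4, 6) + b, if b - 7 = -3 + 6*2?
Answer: 16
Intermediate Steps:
b = 16 (b = 7 + (-3 + 6*2) = 7 + (-3 + 12) = 7 + 9 = 16)
(0*52)*Q(4, 6) + b = (0*52)*(-10) + 16 = 0*(-10) + 16 = 0 + 16 = 16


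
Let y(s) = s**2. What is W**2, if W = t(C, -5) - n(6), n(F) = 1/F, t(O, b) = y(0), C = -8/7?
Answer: 1/36 ≈ 0.027778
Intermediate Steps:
C = -8/7 (C = -8*1/7 = -8/7 ≈ -1.1429)
t(O, b) = 0 (t(O, b) = 0**2 = 0)
W = -1/6 (W = 0 - 1/6 = -1/6 ≈ -0.16667)
W**2 = (-1/6)**2 = 1/36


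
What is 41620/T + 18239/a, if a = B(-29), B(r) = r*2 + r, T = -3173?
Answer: -61493287/276051 ≈ -222.76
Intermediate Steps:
B(r) = 3*r (B(r) = 2*r + r = 3*r)
a = -87 (a = 3*(-29) = -87)
41620/T + 18239/a = 41620/(-3173) + 18239/(-87) = 41620*(-1/3173) + 18239*(-1/87) = -41620/3173 - 18239/87 = -61493287/276051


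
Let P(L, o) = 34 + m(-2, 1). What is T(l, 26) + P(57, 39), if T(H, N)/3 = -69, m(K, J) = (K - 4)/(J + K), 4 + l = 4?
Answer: -167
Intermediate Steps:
l = 0 (l = -4 + 4 = 0)
m(K, J) = (-4 + K)/(J + K)
T(H, N) = -207 (T(H, N) = 3*(-69) = -207)
P(L, o) = 40 (P(L, o) = 34 + (-4 - 2)/(1 - 2) = 34 - 6/(-1) = 34 - 1*(-6) = 34 + 6 = 40)
T(l, 26) + P(57, 39) = -207 + 40 = -167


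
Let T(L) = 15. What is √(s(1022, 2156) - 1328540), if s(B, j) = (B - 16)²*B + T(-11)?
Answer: √1032972267 ≈ 32140.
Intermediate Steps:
s(B, j) = 15 + B*(-16 + B)² (s(B, j) = (B - 16)²*B + 15 = (-16 + B)²*B + 15 = B*(-16 + B)² + 15 = 15 + B*(-16 + B)²)
√(s(1022, 2156) - 1328540) = √((15 + 1022*(-16 + 1022)²) - 1328540) = √((15 + 1022*1006²) - 1328540) = √((15 + 1022*1012036) - 1328540) = √((15 + 1034300792) - 1328540) = √(1034300807 - 1328540) = √1032972267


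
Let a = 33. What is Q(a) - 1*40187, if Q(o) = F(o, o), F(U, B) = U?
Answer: -40154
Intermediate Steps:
Q(o) = o
Q(a) - 1*40187 = 33 - 1*40187 = 33 - 40187 = -40154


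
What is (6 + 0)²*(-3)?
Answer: -108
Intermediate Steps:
(6 + 0)²*(-3) = 6²*(-3) = 36*(-3) = -108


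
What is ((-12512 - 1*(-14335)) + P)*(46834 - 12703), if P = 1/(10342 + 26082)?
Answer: 2266330926843/36424 ≈ 6.2221e+7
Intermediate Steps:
P = 1/36424 ≈ 2.7454e-5
((-12512 - 1*(-14335)) + P)*(46834 - 12703) = ((-12512 - 1*(-14335)) + 1/36424)*(46834 - 12703) = ((-12512 + 14335) + 1/36424)*34131 = (1823 + 1/36424)*34131 = (66400953/36424)*34131 = 2266330926843/36424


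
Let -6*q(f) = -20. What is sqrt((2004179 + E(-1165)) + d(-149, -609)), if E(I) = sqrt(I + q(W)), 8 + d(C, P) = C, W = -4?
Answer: sqrt(18036198 + 3*I*sqrt(10455))/3 ≈ 1415.6 + 0.012038*I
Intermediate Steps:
q(f) = 10/3 (q(f) = -1/6*(-20) = 10/3)
d(C, P) = -8 + C
E(I) = sqrt(10/3 + I) (E(I) = sqrt(I + 10/3) = sqrt(10/3 + I))
sqrt((2004179 + E(-1165)) + d(-149, -609)) = sqrt((2004179 + sqrt(30 + 9*(-1165))/3) + (-8 - 149)) = sqrt((2004179 + sqrt(30 - 10485)/3) - 157) = sqrt((2004179 + sqrt(-10455)/3) - 157) = sqrt((2004179 + (I*sqrt(10455))/3) - 157) = sqrt((2004179 + I*sqrt(10455)/3) - 157) = sqrt(2004022 + I*sqrt(10455)/3)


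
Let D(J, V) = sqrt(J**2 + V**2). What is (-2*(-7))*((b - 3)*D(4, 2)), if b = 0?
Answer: -84*sqrt(5) ≈ -187.83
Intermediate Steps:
(-2*(-7))*((b - 3)*D(4, 2)) = (-2*(-7))*((0 - 3)*sqrt(4**2 + 2**2)) = 14*(-3*sqrt(16 + 4)) = 14*(-6*sqrt(5)) = -84*sqrt(5)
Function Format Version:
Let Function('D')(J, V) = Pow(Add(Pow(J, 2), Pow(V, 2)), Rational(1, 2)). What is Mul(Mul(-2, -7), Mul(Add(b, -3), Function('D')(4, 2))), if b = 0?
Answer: Mul(-84, Pow(5, Rational(1, 2))) ≈ -187.83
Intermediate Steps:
Mul(Mul(-2, -7), Mul(Add(b, -3), Function('D')(4, 2))) = Mul(Mul(-2, -7), Mul(Add(0, -3), Pow(Add(Pow(4, 2), Pow(2, 2)), Rational(1, 2)))) = Mul(14, Mul(-3, Pow(Add(16, 4), Rational(1, 2)))) = Mul(14, Mul(-3, Pow(20, Rational(1, 2)))) = Mul(14, Mul(-3, Mul(2, Pow(5, Rational(1, 2))))) = Mul(14, Mul(-6, Pow(5, Rational(1, 2)))) = Mul(-84, Pow(5, Rational(1, 2)))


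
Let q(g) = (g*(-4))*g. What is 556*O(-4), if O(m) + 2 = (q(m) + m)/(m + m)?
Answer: 3614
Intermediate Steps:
q(g) = -4*g² (q(g) = (-4*g)*g = -4*g²)
O(m) = -2 + (m - 4*m²)/(2*m) (O(m) = -2 + (-4*m² + m)/(m + m) = -2 + (m - 4*m²)/((2*m)) = -2 + (m - 4*m²)*(1/(2*m)) = -2 + (m - 4*m²)/(2*m))
556*O(-4) = 556*(-3/2 - 2*(-4)) = 556*(-3/2 + 8) = 556*(13/2) = 3614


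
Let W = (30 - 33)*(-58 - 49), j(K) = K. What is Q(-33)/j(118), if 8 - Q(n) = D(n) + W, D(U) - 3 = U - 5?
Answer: -139/59 ≈ -2.3559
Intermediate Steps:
D(U) = -2 + U (D(U) = 3 + (U - 5) = 3 + (-5 + U) = -2 + U)
W = 321 (W = -3*(-107) = 321)
Q(n) = -311 - n (Q(n) = 8 - ((-2 + n) + 321) = 8 - (319 + n) = 8 + (-319 - n) = -311 - n)
Q(-33)/j(118) = (-311 - 1*(-33))/118 = (-311 + 33)*(1/118) = -278*1/118 = -139/59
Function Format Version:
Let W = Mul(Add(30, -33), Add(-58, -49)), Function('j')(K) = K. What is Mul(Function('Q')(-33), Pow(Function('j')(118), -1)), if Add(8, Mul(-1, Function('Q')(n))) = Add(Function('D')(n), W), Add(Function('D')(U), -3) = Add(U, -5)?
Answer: Rational(-139, 59) ≈ -2.3559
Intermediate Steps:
Function('D')(U) = Add(-2, U) (Function('D')(U) = Add(3, Add(U, -5)) = Add(3, Add(-5, U)) = Add(-2, U))
W = 321 (W = Mul(-3, -107) = 321)
Function('Q')(n) = Add(-311, Mul(-1, n)) (Function('Q')(n) = Add(8, Mul(-1, Add(Add(-2, n), 321))) = Add(8, Mul(-1, Add(319, n))) = Add(8, Add(-319, Mul(-1, n))) = Add(-311, Mul(-1, n)))
Mul(Function('Q')(-33), Pow(Function('j')(118), -1)) = Mul(Add(-311, Mul(-1, -33)), Pow(118, -1)) = Mul(Add(-311, 33), Rational(1, 118)) = Mul(-278, Rational(1, 118)) = Rational(-139, 59)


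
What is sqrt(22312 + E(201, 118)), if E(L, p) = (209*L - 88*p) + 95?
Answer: 4*sqrt(3377) ≈ 232.45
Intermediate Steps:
E(L, p) = 95 - 88*p + 209*L (E(L, p) = (-88*p + 209*L) + 95 = 95 - 88*p + 209*L)
sqrt(22312 + E(201, 118)) = sqrt(22312 + (95 - 88*118 + 209*201)) = sqrt(22312 + (95 - 10384 + 42009)) = sqrt(22312 + 31720) = sqrt(54032) = 4*sqrt(3377)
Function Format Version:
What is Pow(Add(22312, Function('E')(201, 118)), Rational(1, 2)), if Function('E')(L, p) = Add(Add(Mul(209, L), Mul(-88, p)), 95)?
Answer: Mul(4, Pow(3377, Rational(1, 2))) ≈ 232.45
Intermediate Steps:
Function('E')(L, p) = Add(95, Mul(-88, p), Mul(209, L)) (Function('E')(L, p) = Add(Add(Mul(-88, p), Mul(209, L)), 95) = Add(95, Mul(-88, p), Mul(209, L)))
Pow(Add(22312, Function('E')(201, 118)), Rational(1, 2)) = Pow(Add(22312, Add(95, Mul(-88, 118), Mul(209, 201))), Rational(1, 2)) = Pow(Add(22312, Add(95, -10384, 42009)), Rational(1, 2)) = Pow(Add(22312, 31720), Rational(1, 2)) = Pow(54032, Rational(1, 2)) = Mul(4, Pow(3377, Rational(1, 2)))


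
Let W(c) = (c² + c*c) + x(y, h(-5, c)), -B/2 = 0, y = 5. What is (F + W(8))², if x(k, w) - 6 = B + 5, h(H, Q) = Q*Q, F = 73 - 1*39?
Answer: 29929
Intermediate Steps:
B = 0 (B = -2*0 = 0)
F = 34 (F = 73 - 39 = 34)
h(H, Q) = Q²
x(k, w) = 11 (x(k, w) = 6 + (0 + 5) = 6 + 5 = 11)
W(c) = 11 + 2*c² (W(c) = (c² + c*c) + 11 = (c² + c²) + 11 = 2*c² + 11 = 11 + 2*c²)
(F + W(8))² = (34 + (11 + 2*8²))² = (34 + (11 + 2*64))² = (34 + (11 + 128))² = (34 + 139)² = 173² = 29929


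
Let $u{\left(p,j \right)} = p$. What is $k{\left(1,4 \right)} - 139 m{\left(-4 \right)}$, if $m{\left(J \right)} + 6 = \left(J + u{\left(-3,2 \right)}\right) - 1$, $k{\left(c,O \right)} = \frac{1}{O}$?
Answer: $\frac{7785}{4} \approx 1946.3$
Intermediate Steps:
$m{\left(J \right)} = -10 + J$ ($m{\left(J \right)} = -6 + \left(\left(J - 3\right) - 1\right) = -6 + \left(\left(-3 + J\right) - 1\right) = -6 + \left(-4 + J\right) = -10 + J$)
$k{\left(1,4 \right)} - 139 m{\left(-4 \right)} = \frac{1}{4} - 139 \left(-10 - 4\right) = \frac{1}{4} - -1946 = \frac{1}{4} + 1946 = \frac{7785}{4}$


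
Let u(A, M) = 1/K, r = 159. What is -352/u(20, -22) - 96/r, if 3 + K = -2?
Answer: 93248/53 ≈ 1759.4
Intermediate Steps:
K = -5 (K = -3 - 2 = -5)
u(A, M) = -⅕ (u(A, M) = 1/(-5) = -⅕)
-352/u(20, -22) - 96/r = -352/(-⅕) - 96/159 = -352*(-5) - 96*1/159 = 1760 - 32/53 = 93248/53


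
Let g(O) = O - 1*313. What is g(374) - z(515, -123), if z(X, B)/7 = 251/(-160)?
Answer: 11517/160 ≈ 71.981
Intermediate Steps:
g(O) = -313 + O (g(O) = O - 313 = -313 + O)
z(X, B) = -1757/160 (z(X, B) = 7*(251/(-160)) = 7*(251*(-1/160)) = 7*(-251/160) = -1757/160)
g(374) - z(515, -123) = (-313 + 374) - 1*(-1757/160) = 61 + 1757/160 = 11517/160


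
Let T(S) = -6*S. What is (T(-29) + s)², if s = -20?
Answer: 23716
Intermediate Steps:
(T(-29) + s)² = (-6*(-29) - 20)² = (174 - 20)² = 154² = 23716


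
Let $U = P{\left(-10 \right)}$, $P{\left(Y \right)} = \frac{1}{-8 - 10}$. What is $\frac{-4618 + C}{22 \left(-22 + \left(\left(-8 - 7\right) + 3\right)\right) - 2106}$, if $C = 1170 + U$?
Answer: $\frac{62065}{51372} \approx 1.2081$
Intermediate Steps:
$P{\left(Y \right)} = - \frac{1}{18}$ ($P{\left(Y \right)} = \frac{1}{-18} = - \frac{1}{18}$)
$U = - \frac{1}{18} \approx -0.055556$
$C = \frac{21059}{18}$ ($C = 1170 - \frac{1}{18} = \frac{21059}{18} \approx 1169.9$)
$\frac{-4618 + C}{22 \left(-22 + \left(\left(-8 - 7\right) + 3\right)\right) - 2106} = \frac{-4618 + \frac{21059}{18}}{22 \left(-22 + \left(\left(-8 - 7\right) + 3\right)\right) - 2106} = - \frac{62065}{18 \left(22 \left(-22 + \left(-15 + 3\right)\right) - 2106\right)} = - \frac{62065}{18 \left(22 \left(-22 - 12\right) - 2106\right)} = - \frac{62065}{18 \left(22 \left(-34\right) - 2106\right)} = - \frac{62065}{18 \left(-748 - 2106\right)} = - \frac{62065}{18 \left(-2854\right)} = \left(- \frac{62065}{18}\right) \left(- \frac{1}{2854}\right) = \frac{62065}{51372}$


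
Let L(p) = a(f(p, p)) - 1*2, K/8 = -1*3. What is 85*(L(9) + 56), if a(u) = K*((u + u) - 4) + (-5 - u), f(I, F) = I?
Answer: -25160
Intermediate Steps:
K = -24 (K = 8*(-1*3) = 8*(-3) = -24)
a(u) = 91 - 49*u (a(u) = -24*((u + u) - 4) + (-5 - u) = -24*(2*u - 4) + (-5 - u) = -24*(-4 + 2*u) + (-5 - u) = (96 - 48*u) + (-5 - u) = 91 - 49*u)
L(p) = 89 - 49*p (L(p) = (91 - 49*p) - 1*2 = (91 - 49*p) - 2 = 89 - 49*p)
85*(L(9) + 56) = 85*((89 - 49*9) + 56) = 85*((89 - 441) + 56) = 85*(-352 + 56) = 85*(-296) = -25160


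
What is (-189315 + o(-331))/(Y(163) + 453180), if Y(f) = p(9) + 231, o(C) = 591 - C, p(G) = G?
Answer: -188393/453420 ≈ -0.41549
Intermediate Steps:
Y(f) = 240 (Y(f) = 9 + 231 = 240)
(-189315 + o(-331))/(Y(163) + 453180) = (-189315 + (591 - 1*(-331)))/(240 + 453180) = (-189315 + (591 + 331))/453420 = (-189315 + 922)*(1/453420) = -188393*1/453420 = -188393/453420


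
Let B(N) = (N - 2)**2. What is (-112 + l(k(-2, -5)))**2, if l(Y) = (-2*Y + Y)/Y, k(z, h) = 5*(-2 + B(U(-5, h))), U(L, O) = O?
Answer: 12769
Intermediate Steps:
B(N) = (-2 + N)**2
k(z, h) = -10 + 5*(-2 + h)**2 (k(z, h) = 5*(-2 + (-2 + h)**2) = -10 + 5*(-2 + h)**2)
l(Y) = -1 (l(Y) = (-Y)/Y = -1)
(-112 + l(k(-2, -5)))**2 = (-112 - 1)**2 = (-113)**2 = 12769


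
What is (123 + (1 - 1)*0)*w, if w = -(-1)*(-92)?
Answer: -11316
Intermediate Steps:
w = -92 (w = -1*92 = -92)
(123 + (1 - 1)*0)*w = (123 + (1 - 1)*0)*(-92) = (123 + 0*0)*(-92) = (123 + 0)*(-92) = 123*(-92) = -11316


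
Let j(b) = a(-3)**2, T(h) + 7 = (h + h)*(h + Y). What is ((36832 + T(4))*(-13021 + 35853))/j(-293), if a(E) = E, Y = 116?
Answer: 287569040/3 ≈ 9.5856e+7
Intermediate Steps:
T(h) = -7 + 2*h*(116 + h) (T(h) = -7 + (h + h)*(h + 116) = -7 + (2*h)*(116 + h) = -7 + 2*h*(116 + h))
j(b) = 9 (j(b) = (-3)**2 = 9)
((36832 + T(4))*(-13021 + 35853))/j(-293) = ((36832 + (-7 + 2*4**2 + 232*4))*(-13021 + 35853))/9 = ((36832 + (-7 + 2*16 + 928))*22832)*(1/9) = ((36832 + (-7 + 32 + 928))*22832)*(1/9) = ((36832 + 953)*22832)*(1/9) = (37785*22832)*(1/9) = 862707120*(1/9) = 287569040/3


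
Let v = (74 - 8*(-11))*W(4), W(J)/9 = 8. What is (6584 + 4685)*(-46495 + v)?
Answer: -392510539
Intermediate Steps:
W(J) = 72 (W(J) = 9*8 = 72)
v = 11664 (v = (74 - 8*(-11))*72 = (74 + 88)*72 = 162*72 = 11664)
(6584 + 4685)*(-46495 + v) = (6584 + 4685)*(-46495 + 11664) = 11269*(-34831) = -392510539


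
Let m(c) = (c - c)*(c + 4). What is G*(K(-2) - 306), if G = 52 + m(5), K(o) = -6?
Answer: -16224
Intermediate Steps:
m(c) = 0 (m(c) = 0*(4 + c) = 0)
G = 52 (G = 52 + 0 = 52)
G*(K(-2) - 306) = 52*(-6 - 306) = 52*(-312) = -16224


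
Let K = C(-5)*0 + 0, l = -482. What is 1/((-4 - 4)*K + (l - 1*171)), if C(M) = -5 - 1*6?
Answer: -1/653 ≈ -0.0015314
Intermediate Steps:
C(M) = -11 (C(M) = -5 - 6 = -11)
K = 0 (K = -11*0 + 0 = 0 + 0 = 0)
1/((-4 - 4)*K + (l - 1*171)) = 1/((-4 - 4)*0 + (-482 - 1*171)) = 1/(-8*0 + (-482 - 171)) = 1/(0 - 653) = 1/(-653) = -1/653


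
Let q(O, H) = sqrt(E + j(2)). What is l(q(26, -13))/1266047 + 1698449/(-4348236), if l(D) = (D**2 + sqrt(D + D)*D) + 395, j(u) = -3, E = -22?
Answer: -2148707413783/5505071143092 + 5*sqrt(10)*I**(3/2)/1266047 ≈ -0.39032 + 8.8309e-6*I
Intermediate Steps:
q(O, H) = 5*I (q(O, H) = sqrt(-22 - 3) = sqrt(-25) = 5*I)
l(D) = 395 + D**2 + sqrt(2)*D**(3/2) (l(D) = (D**2 + sqrt(2*D)*D) + 395 = (D**2 + (sqrt(2)*sqrt(D))*D) + 395 = (D**2 + sqrt(2)*D**(3/2)) + 395 = 395 + D**2 + sqrt(2)*D**(3/2))
l(q(26, -13))/1266047 + 1698449/(-4348236) = (395 + (5*I)**2 + sqrt(2)*(5*I)**(3/2))/1266047 + 1698449/(-4348236) = (395 - 25 + sqrt(2)*(5*sqrt(5)*I**(3/2)))*(1/1266047) + 1698449*(-1/4348236) = (395 - 25 + 5*sqrt(10)*I**(3/2))*(1/1266047) - 1698449/4348236 = (370 + 5*sqrt(10)*I**(3/2))*(1/1266047) - 1698449/4348236 = (370/1266047 + 5*sqrt(10)*I**(3/2)/1266047) - 1698449/4348236 = -2148707413783/5505071143092 + 5*sqrt(10)*I**(3/2)/1266047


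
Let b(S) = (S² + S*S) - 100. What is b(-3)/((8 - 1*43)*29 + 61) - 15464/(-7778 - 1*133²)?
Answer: 2806825/4049253 ≈ 0.69317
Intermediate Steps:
b(S) = -100 + 2*S² (b(S) = (S² + S²) - 100 = 2*S² - 100 = -100 + 2*S²)
b(-3)/((8 - 1*43)*29 + 61) - 15464/(-7778 - 1*133²) = (-100 + 2*(-3)²)/((8 - 1*43)*29 + 61) - 15464/(-7778 - 1*133²) = (-100 + 2*9)/((8 - 43)*29 + 61) - 15464/(-7778 - 1*17689) = (-100 + 18)/(-35*29 + 61) - 15464/(-7778 - 17689) = -82/(-1015 + 61) - 15464/(-25467) = -82/(-954) - 15464*(-1/25467) = -82*(-1/954) + 15464/25467 = 41/477 + 15464/25467 = 2806825/4049253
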